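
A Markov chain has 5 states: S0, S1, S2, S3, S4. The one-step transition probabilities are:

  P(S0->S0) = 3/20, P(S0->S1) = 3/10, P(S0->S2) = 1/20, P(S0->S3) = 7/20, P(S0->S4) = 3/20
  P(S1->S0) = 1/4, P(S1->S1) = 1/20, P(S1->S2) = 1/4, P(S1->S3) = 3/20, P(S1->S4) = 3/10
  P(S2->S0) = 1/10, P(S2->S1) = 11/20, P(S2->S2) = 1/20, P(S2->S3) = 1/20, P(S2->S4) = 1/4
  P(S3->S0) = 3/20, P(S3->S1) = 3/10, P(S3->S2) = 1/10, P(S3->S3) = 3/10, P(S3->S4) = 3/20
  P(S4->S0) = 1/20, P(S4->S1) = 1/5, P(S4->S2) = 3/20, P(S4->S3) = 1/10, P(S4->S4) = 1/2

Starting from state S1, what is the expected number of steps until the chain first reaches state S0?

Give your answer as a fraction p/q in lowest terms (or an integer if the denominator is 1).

Answer: 31705/4566

Derivation:
Let h_i = expected steps to first reach S0 from state i.
Boundary: h_S0 = 0.
First-step equations for the other states:
  h_S1 = 1 + 1/4*h_S0 + 1/20*h_S1 + 1/4*h_S2 + 3/20*h_S3 + 3/10*h_S4
  h_S2 = 1 + 1/10*h_S0 + 11/20*h_S1 + 1/20*h_S2 + 1/20*h_S3 + 1/4*h_S4
  h_S3 = 1 + 3/20*h_S0 + 3/10*h_S1 + 1/10*h_S2 + 3/10*h_S3 + 3/20*h_S4
  h_S4 = 1 + 1/20*h_S0 + 1/5*h_S1 + 3/20*h_S2 + 1/10*h_S3 + 1/2*h_S4

Substituting h_S0 = 0 and rearranging gives the linear system (I - Q) h = 1:
  [19/20, -1/4, -3/20, -3/10] . (h_S1, h_S2, h_S3, h_S4) = 1
  [-11/20, 19/20, -1/20, -1/4] . (h_S1, h_S2, h_S3, h_S4) = 1
  [-3/10, -1/10, 7/10, -3/20] . (h_S1, h_S2, h_S3, h_S4) = 1
  [-1/5, -3/20, -1/10, 1/2] . (h_S1, h_S2, h_S3, h_S4) = 1

Solving yields:
  h_S1 = 31705/4566
  h_S2 = 17605/2283
  h_S3 = 33515/4566
  h_S4 = 19540/2283

Starting state is S1, so the expected hitting time is h_S1 = 31705/4566.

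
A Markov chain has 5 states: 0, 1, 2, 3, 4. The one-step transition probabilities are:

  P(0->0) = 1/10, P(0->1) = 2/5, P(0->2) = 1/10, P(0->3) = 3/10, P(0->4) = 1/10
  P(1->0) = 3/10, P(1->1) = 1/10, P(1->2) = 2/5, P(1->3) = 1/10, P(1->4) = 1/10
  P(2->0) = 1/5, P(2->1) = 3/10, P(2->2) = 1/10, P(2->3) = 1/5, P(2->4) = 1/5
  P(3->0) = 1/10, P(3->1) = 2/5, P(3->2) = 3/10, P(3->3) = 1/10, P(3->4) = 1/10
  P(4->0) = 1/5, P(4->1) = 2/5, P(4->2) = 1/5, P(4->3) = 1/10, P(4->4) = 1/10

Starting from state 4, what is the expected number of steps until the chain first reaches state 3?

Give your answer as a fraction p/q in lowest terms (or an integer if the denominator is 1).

Let h_i = expected steps to first reach 3 from state i.
Boundary: h_3 = 0.
First-step equations for the other states:
  h_0 = 1 + 1/10*h_0 + 2/5*h_1 + 1/10*h_2 + 3/10*h_3 + 1/10*h_4
  h_1 = 1 + 3/10*h_0 + 1/10*h_1 + 2/5*h_2 + 1/10*h_3 + 1/10*h_4
  h_2 = 1 + 1/5*h_0 + 3/10*h_1 + 1/10*h_2 + 1/5*h_3 + 1/5*h_4
  h_4 = 1 + 1/5*h_0 + 2/5*h_1 + 1/5*h_2 + 1/10*h_3 + 1/10*h_4

Substituting h_3 = 0 and rearranging gives the linear system (I - Q) h = 1:
  [9/10, -2/5, -1/10, -1/10] . (h_0, h_1, h_2, h_4) = 1
  [-3/10, 9/10, -2/5, -1/10] . (h_0, h_1, h_2, h_4) = 1
  [-1/5, -3/10, 9/10, -1/5] . (h_0, h_1, h_2, h_4) = 1
  [-1/5, -2/5, -1/5, 9/10] . (h_0, h_1, h_2, h_4) = 1

Solving yields:
  h_0 = 6585/1301
  h_1 = 7755/1301
  h_2 = 7265/1301
  h_4 = 7970/1301

Starting state is 4, so the expected hitting time is h_4 = 7970/1301.

Answer: 7970/1301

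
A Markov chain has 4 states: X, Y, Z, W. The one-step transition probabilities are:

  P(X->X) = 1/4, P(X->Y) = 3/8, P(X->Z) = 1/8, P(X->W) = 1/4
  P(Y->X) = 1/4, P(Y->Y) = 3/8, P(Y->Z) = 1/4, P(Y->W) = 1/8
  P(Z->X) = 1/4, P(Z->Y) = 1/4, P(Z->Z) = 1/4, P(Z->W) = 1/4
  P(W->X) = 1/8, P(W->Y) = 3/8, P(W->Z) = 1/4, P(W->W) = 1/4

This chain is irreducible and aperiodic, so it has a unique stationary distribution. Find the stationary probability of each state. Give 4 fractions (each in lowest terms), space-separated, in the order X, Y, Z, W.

Answer: 102/455 158/455 101/455 94/455

Derivation:
The stationary distribution satisfies pi = pi * P, i.e.:
  pi_X = 1/4*pi_X + 1/4*pi_Y + 1/4*pi_Z + 1/8*pi_W
  pi_Y = 3/8*pi_X + 3/8*pi_Y + 1/4*pi_Z + 3/8*pi_W
  pi_Z = 1/8*pi_X + 1/4*pi_Y + 1/4*pi_Z + 1/4*pi_W
  pi_W = 1/4*pi_X + 1/8*pi_Y + 1/4*pi_Z + 1/4*pi_W
with normalization: pi_X + pi_Y + pi_Z + pi_W = 1.

Using the first 3 balance equations plus normalization, the linear system A*pi = b is:
  [-3/4, 1/4, 1/4, 1/8] . pi = 0
  [3/8, -5/8, 1/4, 3/8] . pi = 0
  [1/8, 1/4, -3/4, 1/4] . pi = 0
  [1, 1, 1, 1] . pi = 1

Solving yields:
  pi_X = 102/455
  pi_Y = 158/455
  pi_Z = 101/455
  pi_W = 94/455

Verification (pi * P):
  102/455*1/4 + 158/455*1/4 + 101/455*1/4 + 94/455*1/8 = 102/455 = pi_X  (ok)
  102/455*3/8 + 158/455*3/8 + 101/455*1/4 + 94/455*3/8 = 158/455 = pi_Y  (ok)
  102/455*1/8 + 158/455*1/4 + 101/455*1/4 + 94/455*1/4 = 101/455 = pi_Z  (ok)
  102/455*1/4 + 158/455*1/8 + 101/455*1/4 + 94/455*1/4 = 94/455 = pi_W  (ok)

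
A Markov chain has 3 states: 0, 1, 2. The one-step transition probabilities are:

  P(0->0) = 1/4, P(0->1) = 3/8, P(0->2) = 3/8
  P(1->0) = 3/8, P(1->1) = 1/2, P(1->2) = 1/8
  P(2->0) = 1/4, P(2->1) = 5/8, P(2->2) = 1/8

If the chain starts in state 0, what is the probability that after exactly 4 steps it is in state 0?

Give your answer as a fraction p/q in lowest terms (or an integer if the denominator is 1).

Computing P^4 by repeated multiplication:
P^1 =
  0: [1/4, 3/8, 3/8]
  1: [3/8, 1/2, 1/8]
  2: [1/4, 5/8, 1/8]
P^2 =
  0: [19/64, 33/64, 3/16]
  1: [5/16, 15/32, 7/32]
  2: [21/64, 31/64, 3/16]
P^3 =
  0: [161/512, 249/512, 51/256]
  1: [79/256, 125/256, 13/64]
  2: [159/512, 247/512, 53/256]
P^4 =
  0: [1273/4096, 1989/4096, 417/2048]
  1: [637/2048, 997/2048, 207/1024]
  2: [1271/4096, 1995/4096, 415/2048]

(P^4)[0 -> 0] = 1273/4096

Answer: 1273/4096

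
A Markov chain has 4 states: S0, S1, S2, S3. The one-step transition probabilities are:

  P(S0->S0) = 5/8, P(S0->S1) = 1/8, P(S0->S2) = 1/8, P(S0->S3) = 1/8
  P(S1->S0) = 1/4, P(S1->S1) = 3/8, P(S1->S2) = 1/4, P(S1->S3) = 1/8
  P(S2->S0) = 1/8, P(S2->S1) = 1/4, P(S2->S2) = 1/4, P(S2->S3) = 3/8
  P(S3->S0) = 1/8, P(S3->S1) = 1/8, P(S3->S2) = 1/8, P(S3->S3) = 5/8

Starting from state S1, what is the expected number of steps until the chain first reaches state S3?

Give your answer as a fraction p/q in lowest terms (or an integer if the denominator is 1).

Let h_i = expected steps to first reach S3 from state i.
Boundary: h_S3 = 0.
First-step equations for the other states:
  h_S0 = 1 + 5/8*h_S0 + 1/8*h_S1 + 1/8*h_S2 + 1/8*h_S3
  h_S1 = 1 + 1/4*h_S0 + 3/8*h_S1 + 1/4*h_S2 + 1/8*h_S3
  h_S2 = 1 + 1/8*h_S0 + 1/4*h_S1 + 1/4*h_S2 + 3/8*h_S3

Substituting h_S3 = 0 and rearranging gives the linear system (I - Q) h = 1:
  [3/8, -1/8, -1/8] . (h_S0, h_S1, h_S2) = 1
  [-1/4, 5/8, -1/4] . (h_S0, h_S1, h_S2) = 1
  [-1/8, -1/4, 3/4] . (h_S0, h_S1, h_S2) = 1

Solving yields:
  h_S0 = 328/55
  h_S1 = 312/55
  h_S2 = 232/55

Starting state is S1, so the expected hitting time is h_S1 = 312/55.

Answer: 312/55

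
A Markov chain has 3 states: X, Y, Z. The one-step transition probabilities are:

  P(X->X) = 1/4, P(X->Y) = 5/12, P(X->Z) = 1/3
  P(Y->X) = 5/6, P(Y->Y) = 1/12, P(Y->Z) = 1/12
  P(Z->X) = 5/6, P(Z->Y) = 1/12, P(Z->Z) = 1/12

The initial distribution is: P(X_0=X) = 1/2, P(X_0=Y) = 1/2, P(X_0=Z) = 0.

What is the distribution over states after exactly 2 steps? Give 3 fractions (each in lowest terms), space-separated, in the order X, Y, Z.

Answer: 149/288 19/72 7/32

Derivation:
Propagating the distribution step by step (d_{t+1} = d_t * P):
d_0 = (X=1/2, Y=1/2, Z=0)
  d_1[X] = 1/2*1/4 + 1/2*5/6 + 0*5/6 = 13/24
  d_1[Y] = 1/2*5/12 + 1/2*1/12 + 0*1/12 = 1/4
  d_1[Z] = 1/2*1/3 + 1/2*1/12 + 0*1/12 = 5/24
d_1 = (X=13/24, Y=1/4, Z=5/24)
  d_2[X] = 13/24*1/4 + 1/4*5/6 + 5/24*5/6 = 149/288
  d_2[Y] = 13/24*5/12 + 1/4*1/12 + 5/24*1/12 = 19/72
  d_2[Z] = 13/24*1/3 + 1/4*1/12 + 5/24*1/12 = 7/32
d_2 = (X=149/288, Y=19/72, Z=7/32)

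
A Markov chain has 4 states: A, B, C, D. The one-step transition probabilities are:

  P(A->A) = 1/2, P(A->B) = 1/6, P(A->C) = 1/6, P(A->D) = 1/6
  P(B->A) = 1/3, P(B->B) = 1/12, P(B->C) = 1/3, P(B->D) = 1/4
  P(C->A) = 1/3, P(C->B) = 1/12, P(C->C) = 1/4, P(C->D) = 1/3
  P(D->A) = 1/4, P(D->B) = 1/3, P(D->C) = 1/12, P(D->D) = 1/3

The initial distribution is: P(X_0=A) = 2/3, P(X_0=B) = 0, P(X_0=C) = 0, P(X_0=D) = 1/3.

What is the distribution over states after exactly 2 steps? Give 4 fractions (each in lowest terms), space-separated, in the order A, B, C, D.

Propagating the distribution step by step (d_{t+1} = d_t * P):
d_0 = (A=2/3, B=0, C=0, D=1/3)
  d_1[A] = 2/3*1/2 + 0*1/3 + 0*1/3 + 1/3*1/4 = 5/12
  d_1[B] = 2/3*1/6 + 0*1/12 + 0*1/12 + 1/3*1/3 = 2/9
  d_1[C] = 2/3*1/6 + 0*1/3 + 0*1/4 + 1/3*1/12 = 5/36
  d_1[D] = 2/3*1/6 + 0*1/4 + 0*1/3 + 1/3*1/3 = 2/9
d_1 = (A=5/12, B=2/9, C=5/36, D=2/9)
  d_2[A] = 5/12*1/2 + 2/9*1/3 + 5/36*1/3 + 2/9*1/4 = 83/216
  d_2[B] = 5/12*1/6 + 2/9*1/12 + 5/36*1/12 + 2/9*1/3 = 25/144
  d_2[C] = 5/12*1/6 + 2/9*1/3 + 5/36*1/4 + 2/9*1/12 = 85/432
  d_2[D] = 5/12*1/6 + 2/9*1/4 + 5/36*1/3 + 2/9*1/3 = 53/216
d_2 = (A=83/216, B=25/144, C=85/432, D=53/216)

Answer: 83/216 25/144 85/432 53/216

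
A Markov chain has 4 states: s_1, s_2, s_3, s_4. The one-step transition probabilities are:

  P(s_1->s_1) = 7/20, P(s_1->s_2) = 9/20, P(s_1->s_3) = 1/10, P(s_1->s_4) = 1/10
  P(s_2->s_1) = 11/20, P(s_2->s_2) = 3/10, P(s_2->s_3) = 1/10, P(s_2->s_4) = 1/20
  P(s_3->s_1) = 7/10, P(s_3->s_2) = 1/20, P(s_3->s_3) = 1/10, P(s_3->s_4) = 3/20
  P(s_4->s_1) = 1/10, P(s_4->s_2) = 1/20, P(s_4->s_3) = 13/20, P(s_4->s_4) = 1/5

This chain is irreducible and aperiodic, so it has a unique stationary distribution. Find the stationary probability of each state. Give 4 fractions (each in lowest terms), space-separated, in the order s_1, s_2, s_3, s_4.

The stationary distribution satisfies pi = pi * P, i.e.:
  pi_s_1 = 7/20*pi_s_1 + 11/20*pi_s_2 + 7/10*pi_s_3 + 1/10*pi_s_4
  pi_s_2 = 9/20*pi_s_1 + 3/10*pi_s_2 + 1/20*pi_s_3 + 1/20*pi_s_4
  pi_s_3 = 1/10*pi_s_1 + 1/10*pi_s_2 + 1/10*pi_s_3 + 13/20*pi_s_4
  pi_s_4 = 1/10*pi_s_1 + 1/20*pi_s_2 + 3/20*pi_s_3 + 1/5*pi_s_4
with normalization: pi_s_1 + pi_s_2 + pi_s_3 + pi_s_4 = 1.

Using the first 3 balance equations plus normalization, the linear system A*pi = b is:
  [-13/20, 11/20, 7/10, 1/10] . pi = 0
  [9/20, -7/10, 1/20, 1/20] . pi = 0
  [1/10, 1/10, -9/10, 13/20] . pi = 0
  [1, 1, 1, 1] . pi = 1

Solving yields:
  pi_s_1 = 1139/2593
  pi_s_2 = 2341/7779
  pi_s_3 = 1219/7779
  pi_s_4 = 802/7779

Verification (pi * P):
  1139/2593*7/20 + 2341/7779*11/20 + 1219/7779*7/10 + 802/7779*1/10 = 1139/2593 = pi_s_1  (ok)
  1139/2593*9/20 + 2341/7779*3/10 + 1219/7779*1/20 + 802/7779*1/20 = 2341/7779 = pi_s_2  (ok)
  1139/2593*1/10 + 2341/7779*1/10 + 1219/7779*1/10 + 802/7779*13/20 = 1219/7779 = pi_s_3  (ok)
  1139/2593*1/10 + 2341/7779*1/20 + 1219/7779*3/20 + 802/7779*1/5 = 802/7779 = pi_s_4  (ok)

Answer: 1139/2593 2341/7779 1219/7779 802/7779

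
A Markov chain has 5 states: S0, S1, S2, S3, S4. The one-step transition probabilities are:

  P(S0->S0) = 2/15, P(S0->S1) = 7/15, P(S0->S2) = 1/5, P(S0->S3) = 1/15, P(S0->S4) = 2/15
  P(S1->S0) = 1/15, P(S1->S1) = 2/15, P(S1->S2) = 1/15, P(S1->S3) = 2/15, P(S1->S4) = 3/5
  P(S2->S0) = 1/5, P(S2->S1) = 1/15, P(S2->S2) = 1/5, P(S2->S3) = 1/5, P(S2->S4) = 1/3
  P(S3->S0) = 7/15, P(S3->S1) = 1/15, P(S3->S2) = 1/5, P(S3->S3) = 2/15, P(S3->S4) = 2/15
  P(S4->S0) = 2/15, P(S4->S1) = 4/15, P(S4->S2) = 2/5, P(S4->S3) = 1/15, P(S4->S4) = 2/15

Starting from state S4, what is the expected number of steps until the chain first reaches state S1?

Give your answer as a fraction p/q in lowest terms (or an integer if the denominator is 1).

Answer: 1095/247

Derivation:
Let h_i = expected steps to first reach S1 from state i.
Boundary: h_S1 = 0.
First-step equations for the other states:
  h_S0 = 1 + 2/15*h_S0 + 7/15*h_S1 + 1/5*h_S2 + 1/15*h_S3 + 2/15*h_S4
  h_S2 = 1 + 1/5*h_S0 + 1/15*h_S1 + 1/5*h_S2 + 1/5*h_S3 + 1/3*h_S4
  h_S3 = 1 + 7/15*h_S0 + 1/15*h_S1 + 1/5*h_S2 + 2/15*h_S3 + 2/15*h_S4
  h_S4 = 1 + 2/15*h_S0 + 4/15*h_S1 + 2/5*h_S2 + 1/15*h_S3 + 2/15*h_S4

Substituting h_S1 = 0 and rearranging gives the linear system (I - Q) h = 1:
  [13/15, -1/5, -1/15, -2/15] . (h_S0, h_S2, h_S3, h_S4) = 1
  [-1/5, 4/5, -1/5, -1/3] . (h_S0, h_S2, h_S3, h_S4) = 1
  [-7/15, -1/5, 13/15, -2/15] . (h_S0, h_S2, h_S3, h_S4) = 1
  [-2/15, -2/5, -1/15, 13/15] . (h_S0, h_S2, h_S3, h_S4) = 1

Solving yields:
  h_S0 = 840/247
  h_S2 = 1275/247
  h_S3 = 1200/247
  h_S4 = 1095/247

Starting state is S4, so the expected hitting time is h_S4 = 1095/247.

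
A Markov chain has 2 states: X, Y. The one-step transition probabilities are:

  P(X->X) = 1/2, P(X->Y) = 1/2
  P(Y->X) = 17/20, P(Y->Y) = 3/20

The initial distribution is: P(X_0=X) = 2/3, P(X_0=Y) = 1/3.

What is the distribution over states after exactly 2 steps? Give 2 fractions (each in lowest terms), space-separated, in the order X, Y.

Propagating the distribution step by step (d_{t+1} = d_t * P):
d_0 = (X=2/3, Y=1/3)
  d_1[X] = 2/3*1/2 + 1/3*17/20 = 37/60
  d_1[Y] = 2/3*1/2 + 1/3*3/20 = 23/60
d_1 = (X=37/60, Y=23/60)
  d_2[X] = 37/60*1/2 + 23/60*17/20 = 761/1200
  d_2[Y] = 37/60*1/2 + 23/60*3/20 = 439/1200
d_2 = (X=761/1200, Y=439/1200)

Answer: 761/1200 439/1200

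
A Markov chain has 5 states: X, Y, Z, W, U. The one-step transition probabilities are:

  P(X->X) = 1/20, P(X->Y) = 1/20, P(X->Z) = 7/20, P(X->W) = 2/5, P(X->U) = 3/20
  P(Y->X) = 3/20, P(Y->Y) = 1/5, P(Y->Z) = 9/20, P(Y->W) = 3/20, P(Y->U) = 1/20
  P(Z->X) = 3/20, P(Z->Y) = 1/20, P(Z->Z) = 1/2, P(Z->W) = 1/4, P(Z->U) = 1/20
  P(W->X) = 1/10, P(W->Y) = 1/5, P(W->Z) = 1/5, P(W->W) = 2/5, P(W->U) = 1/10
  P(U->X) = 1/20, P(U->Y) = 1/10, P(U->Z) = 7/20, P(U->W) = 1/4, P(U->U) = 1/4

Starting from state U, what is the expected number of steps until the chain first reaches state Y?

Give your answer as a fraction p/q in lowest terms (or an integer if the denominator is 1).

Answer: 28735/3112

Derivation:
Let h_i = expected steps to first reach Y from state i.
Boundary: h_Y = 0.
First-step equations for the other states:
  h_X = 1 + 1/20*h_X + 1/20*h_Y + 7/20*h_Z + 2/5*h_W + 3/20*h_U
  h_Z = 1 + 3/20*h_X + 1/20*h_Y + 1/2*h_Z + 1/4*h_W + 1/20*h_U
  h_W = 1 + 1/10*h_X + 1/5*h_Y + 1/5*h_Z + 2/5*h_W + 1/10*h_U
  h_U = 1 + 1/20*h_X + 1/10*h_Y + 7/20*h_Z + 1/4*h_W + 1/4*h_U

Substituting h_Y = 0 and rearranging gives the linear system (I - Q) h = 1:
  [19/20, -7/20, -2/5, -3/20] . (h_X, h_Z, h_W, h_U) = 1
  [-3/20, 1/2, -1/4, -1/20] . (h_X, h_Z, h_W, h_U) = 1
  [-1/10, -1/5, 3/5, -1/10] . (h_X, h_Z, h_W, h_U) = 1
  [-1/20, -7/20, -1/4, 3/4] . (h_X, h_Z, h_W, h_U) = 1

Solving yields:
  h_X = 29625/3112
  h_Z = 15265/1556
  h_W = 12545/1556
  h_U = 28735/3112

Starting state is U, so the expected hitting time is h_U = 28735/3112.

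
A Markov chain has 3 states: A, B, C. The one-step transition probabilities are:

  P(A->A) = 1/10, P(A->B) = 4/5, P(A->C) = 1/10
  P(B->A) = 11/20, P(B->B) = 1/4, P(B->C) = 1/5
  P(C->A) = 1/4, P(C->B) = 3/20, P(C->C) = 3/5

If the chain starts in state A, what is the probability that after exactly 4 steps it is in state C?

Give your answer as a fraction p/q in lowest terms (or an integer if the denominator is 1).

Answer: 10843/40000

Derivation:
Computing P^4 by repeated multiplication:
P^1 =
  A: [1/10, 4/5, 1/10]
  B: [11/20, 1/4, 1/5]
  C: [1/4, 3/20, 3/5]
P^2 =
  A: [19/40, 59/200, 23/100]
  B: [97/400, 213/400, 9/40]
  C: [103/400, 131/400, 83/200]
P^3 =
  A: [1069/4000, 1953/4000, 489/2000]
  B: [2987/8000, 2887/8000, 1063/4000]
  C: [2477/8000, 2801/8000, 1361/4000]
P^4 =
  A: [28511/80000, 29803/80000, 10843/40000]
  B: [48361/160000, 13721/32000, 21517/80000]
  C: [79/256, 61803/160000, 24411/80000]

(P^4)[A -> C] = 10843/40000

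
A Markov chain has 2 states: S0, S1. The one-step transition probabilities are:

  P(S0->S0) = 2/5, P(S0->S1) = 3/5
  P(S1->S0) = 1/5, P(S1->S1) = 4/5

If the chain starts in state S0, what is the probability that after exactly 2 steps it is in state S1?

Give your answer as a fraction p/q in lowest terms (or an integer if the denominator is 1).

Computing P^2 by repeated multiplication:
P^1 =
  S0: [2/5, 3/5]
  S1: [1/5, 4/5]
P^2 =
  S0: [7/25, 18/25]
  S1: [6/25, 19/25]

(P^2)[S0 -> S1] = 18/25

Answer: 18/25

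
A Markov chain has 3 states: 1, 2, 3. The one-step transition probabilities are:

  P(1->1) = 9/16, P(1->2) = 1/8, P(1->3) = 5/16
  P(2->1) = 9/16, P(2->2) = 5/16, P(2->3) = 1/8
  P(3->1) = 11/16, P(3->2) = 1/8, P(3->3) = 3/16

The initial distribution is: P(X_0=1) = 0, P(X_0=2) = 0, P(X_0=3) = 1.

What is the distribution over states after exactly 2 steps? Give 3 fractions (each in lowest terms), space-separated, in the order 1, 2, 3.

Answer: 75/128 19/128 17/64

Derivation:
Propagating the distribution step by step (d_{t+1} = d_t * P):
d_0 = (1=0, 2=0, 3=1)
  d_1[1] = 0*9/16 + 0*9/16 + 1*11/16 = 11/16
  d_1[2] = 0*1/8 + 0*5/16 + 1*1/8 = 1/8
  d_1[3] = 0*5/16 + 0*1/8 + 1*3/16 = 3/16
d_1 = (1=11/16, 2=1/8, 3=3/16)
  d_2[1] = 11/16*9/16 + 1/8*9/16 + 3/16*11/16 = 75/128
  d_2[2] = 11/16*1/8 + 1/8*5/16 + 3/16*1/8 = 19/128
  d_2[3] = 11/16*5/16 + 1/8*1/8 + 3/16*3/16 = 17/64
d_2 = (1=75/128, 2=19/128, 3=17/64)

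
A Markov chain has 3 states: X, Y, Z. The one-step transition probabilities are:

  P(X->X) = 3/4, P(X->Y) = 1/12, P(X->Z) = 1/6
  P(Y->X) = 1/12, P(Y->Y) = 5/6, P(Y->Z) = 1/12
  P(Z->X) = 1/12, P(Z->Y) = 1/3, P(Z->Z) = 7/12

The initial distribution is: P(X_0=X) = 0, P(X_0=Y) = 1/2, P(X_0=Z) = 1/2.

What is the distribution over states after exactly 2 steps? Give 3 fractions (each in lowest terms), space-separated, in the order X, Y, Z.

Propagating the distribution step by step (d_{t+1} = d_t * P):
d_0 = (X=0, Y=1/2, Z=1/2)
  d_1[X] = 0*3/4 + 1/2*1/12 + 1/2*1/12 = 1/12
  d_1[Y] = 0*1/12 + 1/2*5/6 + 1/2*1/3 = 7/12
  d_1[Z] = 0*1/6 + 1/2*1/12 + 1/2*7/12 = 1/3
d_1 = (X=1/12, Y=7/12, Z=1/3)
  d_2[X] = 1/12*3/4 + 7/12*1/12 + 1/3*1/12 = 5/36
  d_2[Y] = 1/12*1/12 + 7/12*5/6 + 1/3*1/3 = 29/48
  d_2[Z] = 1/12*1/6 + 7/12*1/12 + 1/3*7/12 = 37/144
d_2 = (X=5/36, Y=29/48, Z=37/144)

Answer: 5/36 29/48 37/144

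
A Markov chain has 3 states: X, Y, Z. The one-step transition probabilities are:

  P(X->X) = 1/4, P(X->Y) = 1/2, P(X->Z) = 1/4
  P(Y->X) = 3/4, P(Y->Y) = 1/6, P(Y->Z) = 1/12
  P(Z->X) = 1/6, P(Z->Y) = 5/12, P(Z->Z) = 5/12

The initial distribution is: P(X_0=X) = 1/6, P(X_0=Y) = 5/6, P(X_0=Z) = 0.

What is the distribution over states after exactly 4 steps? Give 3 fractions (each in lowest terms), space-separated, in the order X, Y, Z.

Propagating the distribution step by step (d_{t+1} = d_t * P):
d_0 = (X=1/6, Y=5/6, Z=0)
  d_1[X] = 1/6*1/4 + 5/6*3/4 + 0*1/6 = 2/3
  d_1[Y] = 1/6*1/2 + 5/6*1/6 + 0*5/12 = 2/9
  d_1[Z] = 1/6*1/4 + 5/6*1/12 + 0*5/12 = 1/9
d_1 = (X=2/3, Y=2/9, Z=1/9)
  d_2[X] = 2/3*1/4 + 2/9*3/4 + 1/9*1/6 = 19/54
  d_2[Y] = 2/3*1/2 + 2/9*1/6 + 1/9*5/12 = 5/12
  d_2[Z] = 2/3*1/4 + 2/9*1/12 + 1/9*5/12 = 25/108
d_2 = (X=19/54, Y=5/12, Z=25/108)
  d_3[X] = 19/54*1/4 + 5/12*3/4 + 25/108*1/6 = 569/1296
  d_3[Y] = 19/54*1/2 + 5/12*1/6 + 25/108*5/12 = 443/1296
  d_3[Z] = 19/54*1/4 + 5/12*1/12 + 25/108*5/12 = 71/324
d_3 = (X=569/1296, Y=443/1296, Z=71/324)
  d_4[X] = 569/1296*1/4 + 443/1296*3/4 + 71/324*1/6 = 3131/7776
  d_4[Y] = 569/1296*1/2 + 443/1296*1/6 + 71/324*5/12 = 715/1944
  d_4[Z] = 569/1296*1/4 + 443/1296*1/12 + 71/324*5/12 = 595/2592
d_4 = (X=3131/7776, Y=715/1944, Z=595/2592)

Answer: 3131/7776 715/1944 595/2592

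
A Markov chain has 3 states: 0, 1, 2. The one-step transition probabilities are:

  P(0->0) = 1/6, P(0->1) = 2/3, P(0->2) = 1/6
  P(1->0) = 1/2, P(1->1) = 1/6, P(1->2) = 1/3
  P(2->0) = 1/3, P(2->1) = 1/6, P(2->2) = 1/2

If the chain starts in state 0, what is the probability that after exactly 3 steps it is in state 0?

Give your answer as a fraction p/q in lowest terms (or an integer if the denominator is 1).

Answer: 11/36

Derivation:
Computing P^3 by repeated multiplication:
P^1 =
  0: [1/6, 2/3, 1/6]
  1: [1/2, 1/6, 1/3]
  2: [1/3, 1/6, 1/2]
P^2 =
  0: [5/12, 1/4, 1/3]
  1: [5/18, 5/12, 11/36]
  2: [11/36, 1/3, 13/36]
P^3 =
  0: [11/36, 3/8, 23/72]
  1: [77/216, 11/36, 73/216]
  2: [73/216, 23/72, 37/108]

(P^3)[0 -> 0] = 11/36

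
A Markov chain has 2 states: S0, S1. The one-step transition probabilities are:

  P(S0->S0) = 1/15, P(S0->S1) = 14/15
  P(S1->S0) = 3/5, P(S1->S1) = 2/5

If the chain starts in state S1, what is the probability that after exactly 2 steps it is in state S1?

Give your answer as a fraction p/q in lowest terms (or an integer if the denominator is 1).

Computing P^2 by repeated multiplication:
P^1 =
  S0: [1/15, 14/15]
  S1: [3/5, 2/5]
P^2 =
  S0: [127/225, 98/225]
  S1: [7/25, 18/25]

(P^2)[S1 -> S1] = 18/25

Answer: 18/25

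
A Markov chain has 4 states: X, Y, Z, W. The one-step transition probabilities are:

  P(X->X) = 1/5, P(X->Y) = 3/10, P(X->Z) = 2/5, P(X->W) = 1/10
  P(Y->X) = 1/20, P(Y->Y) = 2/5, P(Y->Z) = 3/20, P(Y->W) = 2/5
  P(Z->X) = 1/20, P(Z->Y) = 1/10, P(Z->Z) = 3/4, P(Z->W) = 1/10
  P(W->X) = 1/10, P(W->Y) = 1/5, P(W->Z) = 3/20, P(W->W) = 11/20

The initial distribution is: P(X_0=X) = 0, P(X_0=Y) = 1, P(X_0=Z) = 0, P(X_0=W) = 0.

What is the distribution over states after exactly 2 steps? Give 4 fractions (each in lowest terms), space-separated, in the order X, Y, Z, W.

Answer: 31/400 27/100 101/400 2/5

Derivation:
Propagating the distribution step by step (d_{t+1} = d_t * P):
d_0 = (X=0, Y=1, Z=0, W=0)
  d_1[X] = 0*1/5 + 1*1/20 + 0*1/20 + 0*1/10 = 1/20
  d_1[Y] = 0*3/10 + 1*2/5 + 0*1/10 + 0*1/5 = 2/5
  d_1[Z] = 0*2/5 + 1*3/20 + 0*3/4 + 0*3/20 = 3/20
  d_1[W] = 0*1/10 + 1*2/5 + 0*1/10 + 0*11/20 = 2/5
d_1 = (X=1/20, Y=2/5, Z=3/20, W=2/5)
  d_2[X] = 1/20*1/5 + 2/5*1/20 + 3/20*1/20 + 2/5*1/10 = 31/400
  d_2[Y] = 1/20*3/10 + 2/5*2/5 + 3/20*1/10 + 2/5*1/5 = 27/100
  d_2[Z] = 1/20*2/5 + 2/5*3/20 + 3/20*3/4 + 2/5*3/20 = 101/400
  d_2[W] = 1/20*1/10 + 2/5*2/5 + 3/20*1/10 + 2/5*11/20 = 2/5
d_2 = (X=31/400, Y=27/100, Z=101/400, W=2/5)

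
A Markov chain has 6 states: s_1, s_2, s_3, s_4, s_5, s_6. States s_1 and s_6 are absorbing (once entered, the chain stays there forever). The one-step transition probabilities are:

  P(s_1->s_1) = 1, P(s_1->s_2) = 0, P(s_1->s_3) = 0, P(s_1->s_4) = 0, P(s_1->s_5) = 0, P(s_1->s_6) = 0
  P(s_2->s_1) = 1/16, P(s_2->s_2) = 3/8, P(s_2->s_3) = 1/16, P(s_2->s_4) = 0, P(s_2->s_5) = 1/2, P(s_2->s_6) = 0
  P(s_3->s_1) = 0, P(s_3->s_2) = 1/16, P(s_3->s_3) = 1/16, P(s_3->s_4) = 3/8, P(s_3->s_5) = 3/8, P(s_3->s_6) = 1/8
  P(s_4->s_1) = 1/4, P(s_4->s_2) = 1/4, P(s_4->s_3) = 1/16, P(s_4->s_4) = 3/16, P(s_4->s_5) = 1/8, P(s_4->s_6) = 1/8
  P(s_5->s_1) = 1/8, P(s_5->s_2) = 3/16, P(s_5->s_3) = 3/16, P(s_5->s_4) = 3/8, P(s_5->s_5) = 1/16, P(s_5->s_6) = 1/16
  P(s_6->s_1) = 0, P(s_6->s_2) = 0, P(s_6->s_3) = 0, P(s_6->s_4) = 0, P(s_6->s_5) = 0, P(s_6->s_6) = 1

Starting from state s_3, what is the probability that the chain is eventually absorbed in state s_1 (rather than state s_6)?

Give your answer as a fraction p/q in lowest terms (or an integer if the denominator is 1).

Answer: 8005/14181

Derivation:
Let a_i = P(absorbed in s_1 | start in state i).
Boundary conditions: a_s_1 = 1, a_s_6 = 0.
For each transient state i, a_i = sum_j P(i->j) * a_j:
  a_s_2 = 1/16*a_s_1 + 3/8*a_s_2 + 1/16*a_s_3 + 0*a_s_4 + 1/2*a_s_5 + 0*a_s_6
  a_s_3 = 0*a_s_1 + 1/16*a_s_2 + 1/16*a_s_3 + 3/8*a_s_4 + 3/8*a_s_5 + 1/8*a_s_6
  a_s_4 = 1/4*a_s_1 + 1/4*a_s_2 + 1/16*a_s_3 + 3/16*a_s_4 + 1/8*a_s_5 + 1/8*a_s_6
  a_s_5 = 1/8*a_s_1 + 3/16*a_s_2 + 3/16*a_s_3 + 3/8*a_s_4 + 1/16*a_s_5 + 1/16*a_s_6

Substituting a_s_1 = 1 and a_s_6 = 0, rearrange to (I - Q) a = r where r[i] = P(i -> s_1):
  [5/8, -1/16, 0, -1/2] . (a_s_2, a_s_3, a_s_4, a_s_5) = 1/16
  [-1/16, 15/16, -3/8, -3/8] . (a_s_2, a_s_3, a_s_4, a_s_5) = 0
  [-1/4, -1/16, 13/16, -1/8] . (a_s_2, a_s_3, a_s_4, a_s_5) = 1/4
  [-3/16, -3/16, -3/8, 15/16] . (a_s_2, a_s_3, a_s_4, a_s_5) = 1/8

Solving yields:
  a_s_2 = 3171/4727
  a_s_3 = 8005/14181
  a_s_4 = 107/163
  a_s_5 = 9118/14181

Starting state is s_3, so the absorption probability is a_s_3 = 8005/14181.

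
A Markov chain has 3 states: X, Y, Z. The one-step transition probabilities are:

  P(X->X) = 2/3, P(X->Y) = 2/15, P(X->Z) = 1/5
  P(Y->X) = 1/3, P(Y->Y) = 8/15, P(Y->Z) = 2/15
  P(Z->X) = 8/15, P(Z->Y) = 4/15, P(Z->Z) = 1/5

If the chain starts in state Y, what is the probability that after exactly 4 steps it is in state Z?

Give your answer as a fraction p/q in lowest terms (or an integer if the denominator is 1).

Computing P^4 by repeated multiplication:
P^1 =
  X: [2/3, 2/15, 1/5]
  Y: [1/3, 8/15, 2/15]
  Z: [8/15, 4/15, 1/5]
P^2 =
  X: [134/225, 16/75, 43/225]
  Y: [106/225, 82/225, 37/225]
  Z: [124/225, 4/15, 41/225]
P^3 =
  X: [1924/3375, 824/3375, 209/1125]
  Y: [1766/3375, 1016/3375, 593/3375]
  Z: [1868/3375, 892/3375, 41/225]
P^4 =
  X: [28376/50625, 4316/16875, 9301/50625]
  Y: [27484/50625, 14032/50625, 9109/50625]
  Z: [5612/10125, 4444/16875, 9233/50625]

(P^4)[Y -> Z] = 9109/50625

Answer: 9109/50625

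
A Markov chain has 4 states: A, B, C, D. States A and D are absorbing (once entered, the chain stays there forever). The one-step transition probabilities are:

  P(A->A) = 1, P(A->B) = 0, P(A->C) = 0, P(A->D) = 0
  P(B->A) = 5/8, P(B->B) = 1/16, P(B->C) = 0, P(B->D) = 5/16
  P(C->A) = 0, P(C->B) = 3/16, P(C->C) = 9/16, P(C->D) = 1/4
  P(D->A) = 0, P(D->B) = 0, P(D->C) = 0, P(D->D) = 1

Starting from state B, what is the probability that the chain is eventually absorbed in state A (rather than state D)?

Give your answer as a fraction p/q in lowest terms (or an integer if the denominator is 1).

Answer: 2/3

Derivation:
Let a_i = P(absorbed in A | start in state i).
Boundary conditions: a_A = 1, a_D = 0.
For each transient state i, a_i = sum_j P(i->j) * a_j:
  a_B = 5/8*a_A + 1/16*a_B + 0*a_C + 5/16*a_D
  a_C = 0*a_A + 3/16*a_B + 9/16*a_C + 1/4*a_D

Substituting a_A = 1 and a_D = 0, rearrange to (I - Q) a = r where r[i] = P(i -> A):
  [15/16, 0] . (a_B, a_C) = 5/8
  [-3/16, 7/16] . (a_B, a_C) = 0

Solving yields:
  a_B = 2/3
  a_C = 2/7

Starting state is B, so the absorption probability is a_B = 2/3.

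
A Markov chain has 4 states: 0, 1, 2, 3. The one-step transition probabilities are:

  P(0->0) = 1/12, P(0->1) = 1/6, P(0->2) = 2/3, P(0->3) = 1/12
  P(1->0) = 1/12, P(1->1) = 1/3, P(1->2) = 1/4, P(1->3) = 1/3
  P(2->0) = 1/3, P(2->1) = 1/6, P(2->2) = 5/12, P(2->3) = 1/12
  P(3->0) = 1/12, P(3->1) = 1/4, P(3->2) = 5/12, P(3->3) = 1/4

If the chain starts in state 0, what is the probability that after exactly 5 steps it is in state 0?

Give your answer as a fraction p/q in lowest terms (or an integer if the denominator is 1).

Computing P^5 by repeated multiplication:
P^1 =
  0: [1/12, 1/6, 2/3, 1/12]
  1: [1/12, 1/3, 1/4, 1/3]
  2: [1/3, 1/6, 5/12, 1/12]
  3: [1/12, 1/4, 5/12, 1/4]
P^2 =
  0: [1/4, 29/144, 59/144, 5/36]
  1: [7/48, 1/4, 55/144, 2/9]
  2: [3/16, 29/144, 17/36, 5/36]
  3: [3/16, 11/48, 19/48, 3/16]
P^3 =
  0: [107/576, 61/288, 385/864, 271/1728]
  1: [103/576, 49/216, 79/192, 79/432]
  2: [29/144, 61/288, 743/1728, 271/1728]
  3: [35/192, 127/576, 245/576, 11/64]
P^4 =
  0: [673/3456, 4459/20736, 2957/6912, 421/2592]
  1: [143/768, 1139/5184, 8783/20736, 221/1296]
  2: [1319/6912, 4459/20736, 373/864, 421/2592]
  3: [437/2304, 1505/6912, 2941/6912, 385/2304]
P^5 =
  0: [5261/27648, 26879/124416, 26719/62208, 40849/248832]
  1: [15695/82944, 2255/10368, 106151/248832, 10369/62208]
  2: [661/3456, 26879/124416, 106633/248832, 40849/248832]
  3: [5245/27648, 17989/82944, 35483/82944, 4579/27648]

(P^5)[0 -> 0] = 5261/27648

Answer: 5261/27648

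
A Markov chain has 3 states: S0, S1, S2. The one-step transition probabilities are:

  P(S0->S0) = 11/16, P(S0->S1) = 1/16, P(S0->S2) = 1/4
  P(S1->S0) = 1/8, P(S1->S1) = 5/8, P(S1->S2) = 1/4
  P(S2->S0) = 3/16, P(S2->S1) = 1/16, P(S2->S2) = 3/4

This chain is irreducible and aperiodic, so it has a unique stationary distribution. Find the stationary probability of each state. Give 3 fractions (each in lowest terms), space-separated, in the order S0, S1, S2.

The stationary distribution satisfies pi = pi * P, i.e.:
  pi_S0 = 11/16*pi_S0 + 1/8*pi_S1 + 3/16*pi_S2
  pi_S1 = 1/16*pi_S0 + 5/8*pi_S1 + 1/16*pi_S2
  pi_S2 = 1/4*pi_S0 + 1/4*pi_S1 + 3/4*pi_S2
with normalization: pi_S0 + pi_S1 + pi_S2 = 1.

Using the first 2 balance equations plus normalization, the linear system A*pi = b is:
  [-5/16, 1/8, 3/16] . pi = 0
  [1/16, -3/8, 1/16] . pi = 0
  [1, 1, 1] . pi = 1

Solving yields:
  pi_S0 = 5/14
  pi_S1 = 1/7
  pi_S2 = 1/2

Verification (pi * P):
  5/14*11/16 + 1/7*1/8 + 1/2*3/16 = 5/14 = pi_S0  (ok)
  5/14*1/16 + 1/7*5/8 + 1/2*1/16 = 1/7 = pi_S1  (ok)
  5/14*1/4 + 1/7*1/4 + 1/2*3/4 = 1/2 = pi_S2  (ok)

Answer: 5/14 1/7 1/2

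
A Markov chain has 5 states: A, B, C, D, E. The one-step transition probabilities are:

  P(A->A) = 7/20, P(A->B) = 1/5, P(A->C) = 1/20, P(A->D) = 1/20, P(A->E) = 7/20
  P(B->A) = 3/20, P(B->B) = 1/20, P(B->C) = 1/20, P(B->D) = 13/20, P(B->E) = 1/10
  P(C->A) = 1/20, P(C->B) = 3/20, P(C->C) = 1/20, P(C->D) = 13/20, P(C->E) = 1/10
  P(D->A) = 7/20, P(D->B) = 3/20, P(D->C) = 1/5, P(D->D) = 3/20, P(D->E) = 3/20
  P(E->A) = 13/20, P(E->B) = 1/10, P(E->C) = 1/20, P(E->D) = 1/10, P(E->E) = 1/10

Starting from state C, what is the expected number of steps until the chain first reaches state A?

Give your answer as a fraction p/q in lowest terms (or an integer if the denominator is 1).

Let h_i = expected steps to first reach A from state i.
Boundary: h_A = 0.
First-step equations for the other states:
  h_B = 1 + 3/20*h_A + 1/20*h_B + 1/20*h_C + 13/20*h_D + 1/10*h_E
  h_C = 1 + 1/20*h_A + 3/20*h_B + 1/20*h_C + 13/20*h_D + 1/10*h_E
  h_D = 1 + 7/20*h_A + 3/20*h_B + 1/5*h_C + 3/20*h_D + 3/20*h_E
  h_E = 1 + 13/20*h_A + 1/10*h_B + 1/20*h_C + 1/10*h_D + 1/10*h_E

Substituting h_A = 0 and rearranging gives the linear system (I - Q) h = 1:
  [19/20, -1/20, -13/20, -1/10] . (h_B, h_C, h_D, h_E) = 1
  [-3/20, 19/20, -13/20, -1/10] . (h_B, h_C, h_D, h_E) = 1
  [-3/20, -1/5, 17/20, -3/20] . (h_B, h_C, h_D, h_E) = 1
  [-1/10, -1/20, -1/10, 9/10] . (h_B, h_C, h_D, h_E) = 1

Solving yields:
  h_B = 4888/1353
  h_C = 2444/615
  h_D = 4216/1353
  h_E = 14068/6765

Starting state is C, so the expected hitting time is h_C = 2444/615.

Answer: 2444/615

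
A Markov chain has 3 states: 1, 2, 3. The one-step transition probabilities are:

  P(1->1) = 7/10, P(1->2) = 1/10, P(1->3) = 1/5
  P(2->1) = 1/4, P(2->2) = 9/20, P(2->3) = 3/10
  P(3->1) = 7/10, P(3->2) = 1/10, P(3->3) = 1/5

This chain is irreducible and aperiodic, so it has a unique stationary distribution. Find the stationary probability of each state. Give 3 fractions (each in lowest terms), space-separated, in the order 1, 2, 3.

The stationary distribution satisfies pi = pi * P, i.e.:
  pi_1 = 7/10*pi_1 + 1/4*pi_2 + 7/10*pi_3
  pi_2 = 1/10*pi_1 + 9/20*pi_2 + 1/10*pi_3
  pi_3 = 1/5*pi_1 + 3/10*pi_2 + 1/5*pi_3
with normalization: pi_1 + pi_2 + pi_3 = 1.

Using the first 2 balance equations plus normalization, the linear system A*pi = b is:
  [-3/10, 1/4, 7/10] . pi = 0
  [1/10, -11/20, 1/10] . pi = 0
  [1, 1, 1] . pi = 1

Solving yields:
  pi_1 = 41/65
  pi_2 = 2/13
  pi_3 = 14/65

Verification (pi * P):
  41/65*7/10 + 2/13*1/4 + 14/65*7/10 = 41/65 = pi_1  (ok)
  41/65*1/10 + 2/13*9/20 + 14/65*1/10 = 2/13 = pi_2  (ok)
  41/65*1/5 + 2/13*3/10 + 14/65*1/5 = 14/65 = pi_3  (ok)

Answer: 41/65 2/13 14/65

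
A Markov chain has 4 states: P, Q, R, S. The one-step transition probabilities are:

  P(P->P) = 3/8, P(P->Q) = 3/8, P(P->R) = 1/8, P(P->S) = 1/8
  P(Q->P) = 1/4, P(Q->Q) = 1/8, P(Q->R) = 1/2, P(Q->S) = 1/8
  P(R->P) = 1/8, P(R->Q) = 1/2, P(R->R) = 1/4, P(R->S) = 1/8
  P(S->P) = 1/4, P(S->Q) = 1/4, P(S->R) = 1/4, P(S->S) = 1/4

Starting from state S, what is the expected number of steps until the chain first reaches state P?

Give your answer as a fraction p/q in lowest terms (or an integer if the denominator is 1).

Let h_i = expected steps to first reach P from state i.
Boundary: h_P = 0.
First-step equations for the other states:
  h_Q = 1 + 1/4*h_P + 1/8*h_Q + 1/2*h_R + 1/8*h_S
  h_R = 1 + 1/8*h_P + 1/2*h_Q + 1/4*h_R + 1/8*h_S
  h_S = 1 + 1/4*h_P + 1/4*h_Q + 1/4*h_R + 1/4*h_S

Substituting h_P = 0 and rearranging gives the linear system (I - Q) h = 1:
  [7/8, -1/2, -1/8] . (h_Q, h_R, h_S) = 1
  [-1/2, 3/4, -1/8] . (h_Q, h_R, h_S) = 1
  [-1/4, -1/4, 3/4] . (h_Q, h_R, h_S) = 1

Solving yields:
  h_Q = 280/57
  h_R = 308/57
  h_S = 272/57

Starting state is S, so the expected hitting time is h_S = 272/57.

Answer: 272/57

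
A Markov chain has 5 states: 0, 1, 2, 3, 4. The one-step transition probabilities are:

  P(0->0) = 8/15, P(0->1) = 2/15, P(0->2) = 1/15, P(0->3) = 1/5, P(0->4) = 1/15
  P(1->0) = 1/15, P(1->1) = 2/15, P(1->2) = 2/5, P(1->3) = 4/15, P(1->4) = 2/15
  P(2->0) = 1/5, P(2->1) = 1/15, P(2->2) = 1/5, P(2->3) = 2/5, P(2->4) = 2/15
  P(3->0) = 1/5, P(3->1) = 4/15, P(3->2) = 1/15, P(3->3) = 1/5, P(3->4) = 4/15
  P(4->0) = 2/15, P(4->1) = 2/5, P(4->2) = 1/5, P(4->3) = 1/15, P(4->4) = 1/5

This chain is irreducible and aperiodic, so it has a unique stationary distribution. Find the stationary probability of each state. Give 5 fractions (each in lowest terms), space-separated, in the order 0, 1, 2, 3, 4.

The stationary distribution satisfies pi = pi * P, i.e.:
  pi_0 = 8/15*pi_0 + 1/15*pi_1 + 1/5*pi_2 + 1/5*pi_3 + 2/15*pi_4
  pi_1 = 2/15*pi_0 + 2/15*pi_1 + 1/15*pi_2 + 4/15*pi_3 + 2/5*pi_4
  pi_2 = 1/15*pi_0 + 2/5*pi_1 + 1/5*pi_2 + 1/15*pi_3 + 1/5*pi_4
  pi_3 = 1/5*pi_0 + 4/15*pi_1 + 2/5*pi_2 + 1/5*pi_3 + 1/15*pi_4
  pi_4 = 1/15*pi_0 + 2/15*pi_1 + 2/15*pi_2 + 4/15*pi_3 + 1/5*pi_4
with normalization: pi_0 + pi_1 + pi_2 + pi_3 + pi_4 = 1.

Using the first 4 balance equations plus normalization, the linear system A*pi = b is:
  [-7/15, 1/15, 1/5, 1/5, 2/15] . pi = 0
  [2/15, -13/15, 1/15, 4/15, 2/5] . pi = 0
  [1/15, 2/5, -4/5, 1/15, 1/5] . pi = 0
  [1/5, 4/15, 2/5, -4/5, 1/15] . pi = 0
  [1, 1, 1, 1, 1] . pi = 1

Solving yields:
  pi_0 = 2297/9359
  pi_1 = 7261/37436
  pi_2 = 6581/37436
  pi_3 = 2125/9359
  pi_4 = 2953/18718

Verification (pi * P):
  2297/9359*8/15 + 7261/37436*1/15 + 6581/37436*1/5 + 2125/9359*1/5 + 2953/18718*2/15 = 2297/9359 = pi_0  (ok)
  2297/9359*2/15 + 7261/37436*2/15 + 6581/37436*1/15 + 2125/9359*4/15 + 2953/18718*2/5 = 7261/37436 = pi_1  (ok)
  2297/9359*1/15 + 7261/37436*2/5 + 6581/37436*1/5 + 2125/9359*1/15 + 2953/18718*1/5 = 6581/37436 = pi_2  (ok)
  2297/9359*1/5 + 7261/37436*4/15 + 6581/37436*2/5 + 2125/9359*1/5 + 2953/18718*1/15 = 2125/9359 = pi_3  (ok)
  2297/9359*1/15 + 7261/37436*2/15 + 6581/37436*2/15 + 2125/9359*4/15 + 2953/18718*1/5 = 2953/18718 = pi_4  (ok)

Answer: 2297/9359 7261/37436 6581/37436 2125/9359 2953/18718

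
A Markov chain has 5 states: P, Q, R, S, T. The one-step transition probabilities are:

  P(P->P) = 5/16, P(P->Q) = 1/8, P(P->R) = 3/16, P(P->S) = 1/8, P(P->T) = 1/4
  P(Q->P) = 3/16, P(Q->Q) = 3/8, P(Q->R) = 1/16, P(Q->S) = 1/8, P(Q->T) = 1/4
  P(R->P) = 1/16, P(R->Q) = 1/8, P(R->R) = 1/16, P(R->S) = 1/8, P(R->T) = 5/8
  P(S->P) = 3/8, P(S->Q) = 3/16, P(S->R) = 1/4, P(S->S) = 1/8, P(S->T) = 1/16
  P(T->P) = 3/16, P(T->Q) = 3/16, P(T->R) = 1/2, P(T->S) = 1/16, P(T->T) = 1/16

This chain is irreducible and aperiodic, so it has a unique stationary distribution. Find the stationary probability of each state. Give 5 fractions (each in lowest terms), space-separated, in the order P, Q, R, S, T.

Answer: 6115/29754 1961/9918 3334/14877 538/4959 1310/4959

Derivation:
The stationary distribution satisfies pi = pi * P, i.e.:
  pi_P = 5/16*pi_P + 3/16*pi_Q + 1/16*pi_R + 3/8*pi_S + 3/16*pi_T
  pi_Q = 1/8*pi_P + 3/8*pi_Q + 1/8*pi_R + 3/16*pi_S + 3/16*pi_T
  pi_R = 3/16*pi_P + 1/16*pi_Q + 1/16*pi_R + 1/4*pi_S + 1/2*pi_T
  pi_S = 1/8*pi_P + 1/8*pi_Q + 1/8*pi_R + 1/8*pi_S + 1/16*pi_T
  pi_T = 1/4*pi_P + 1/4*pi_Q + 5/8*pi_R + 1/16*pi_S + 1/16*pi_T
with normalization: pi_P + pi_Q + pi_R + pi_S + pi_T = 1.

Using the first 4 balance equations plus normalization, the linear system A*pi = b is:
  [-11/16, 3/16, 1/16, 3/8, 3/16] . pi = 0
  [1/8, -5/8, 1/8, 3/16, 3/16] . pi = 0
  [3/16, 1/16, -15/16, 1/4, 1/2] . pi = 0
  [1/8, 1/8, 1/8, -7/8, 1/16] . pi = 0
  [1, 1, 1, 1, 1] . pi = 1

Solving yields:
  pi_P = 6115/29754
  pi_Q = 1961/9918
  pi_R = 3334/14877
  pi_S = 538/4959
  pi_T = 1310/4959

Verification (pi * P):
  6115/29754*5/16 + 1961/9918*3/16 + 3334/14877*1/16 + 538/4959*3/8 + 1310/4959*3/16 = 6115/29754 = pi_P  (ok)
  6115/29754*1/8 + 1961/9918*3/8 + 3334/14877*1/8 + 538/4959*3/16 + 1310/4959*3/16 = 1961/9918 = pi_Q  (ok)
  6115/29754*3/16 + 1961/9918*1/16 + 3334/14877*1/16 + 538/4959*1/4 + 1310/4959*1/2 = 3334/14877 = pi_R  (ok)
  6115/29754*1/8 + 1961/9918*1/8 + 3334/14877*1/8 + 538/4959*1/8 + 1310/4959*1/16 = 538/4959 = pi_S  (ok)
  6115/29754*1/4 + 1961/9918*1/4 + 3334/14877*5/8 + 538/4959*1/16 + 1310/4959*1/16 = 1310/4959 = pi_T  (ok)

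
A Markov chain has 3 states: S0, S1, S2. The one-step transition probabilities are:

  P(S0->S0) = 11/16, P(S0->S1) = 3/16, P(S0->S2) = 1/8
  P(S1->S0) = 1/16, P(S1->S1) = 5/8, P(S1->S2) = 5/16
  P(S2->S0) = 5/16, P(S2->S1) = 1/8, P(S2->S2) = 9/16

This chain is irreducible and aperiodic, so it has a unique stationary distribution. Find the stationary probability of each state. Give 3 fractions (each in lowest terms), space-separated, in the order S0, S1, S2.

Answer: 8/21 25/84 9/28

Derivation:
The stationary distribution satisfies pi = pi * P, i.e.:
  pi_S0 = 11/16*pi_S0 + 1/16*pi_S1 + 5/16*pi_S2
  pi_S1 = 3/16*pi_S0 + 5/8*pi_S1 + 1/8*pi_S2
  pi_S2 = 1/8*pi_S0 + 5/16*pi_S1 + 9/16*pi_S2
with normalization: pi_S0 + pi_S1 + pi_S2 = 1.

Using the first 2 balance equations plus normalization, the linear system A*pi = b is:
  [-5/16, 1/16, 5/16] . pi = 0
  [3/16, -3/8, 1/8] . pi = 0
  [1, 1, 1] . pi = 1

Solving yields:
  pi_S0 = 8/21
  pi_S1 = 25/84
  pi_S2 = 9/28

Verification (pi * P):
  8/21*11/16 + 25/84*1/16 + 9/28*5/16 = 8/21 = pi_S0  (ok)
  8/21*3/16 + 25/84*5/8 + 9/28*1/8 = 25/84 = pi_S1  (ok)
  8/21*1/8 + 25/84*5/16 + 9/28*9/16 = 9/28 = pi_S2  (ok)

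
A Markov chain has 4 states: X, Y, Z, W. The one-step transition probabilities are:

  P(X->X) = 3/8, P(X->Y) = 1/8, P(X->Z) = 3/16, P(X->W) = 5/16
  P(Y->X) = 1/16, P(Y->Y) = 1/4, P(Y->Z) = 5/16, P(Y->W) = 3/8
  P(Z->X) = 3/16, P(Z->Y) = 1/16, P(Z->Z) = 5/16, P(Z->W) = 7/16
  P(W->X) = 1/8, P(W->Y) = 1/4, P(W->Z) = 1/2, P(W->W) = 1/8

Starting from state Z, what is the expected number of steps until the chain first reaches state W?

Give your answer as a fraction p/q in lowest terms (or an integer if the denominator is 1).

Answer: 304/123

Derivation:
Let h_i = expected steps to first reach W from state i.
Boundary: h_W = 0.
First-step equations for the other states:
  h_X = 1 + 3/8*h_X + 1/8*h_Y + 3/16*h_Z + 5/16*h_W
  h_Y = 1 + 1/16*h_X + 1/4*h_Y + 5/16*h_Z + 3/8*h_W
  h_Z = 1 + 3/16*h_X + 1/16*h_Y + 5/16*h_Z + 7/16*h_W

Substituting h_W = 0 and rearranging gives the linear system (I - Q) h = 1:
  [5/8, -1/8, -3/16] . (h_X, h_Y, h_Z) = 1
  [-1/16, 3/4, -5/16] . (h_X, h_Y, h_Z) = 1
  [-3/16, -1/16, 11/16] . (h_X, h_Y, h_Z) = 1

Solving yields:
  h_X = 352/123
  h_Y = 320/123
  h_Z = 304/123

Starting state is Z, so the expected hitting time is h_Z = 304/123.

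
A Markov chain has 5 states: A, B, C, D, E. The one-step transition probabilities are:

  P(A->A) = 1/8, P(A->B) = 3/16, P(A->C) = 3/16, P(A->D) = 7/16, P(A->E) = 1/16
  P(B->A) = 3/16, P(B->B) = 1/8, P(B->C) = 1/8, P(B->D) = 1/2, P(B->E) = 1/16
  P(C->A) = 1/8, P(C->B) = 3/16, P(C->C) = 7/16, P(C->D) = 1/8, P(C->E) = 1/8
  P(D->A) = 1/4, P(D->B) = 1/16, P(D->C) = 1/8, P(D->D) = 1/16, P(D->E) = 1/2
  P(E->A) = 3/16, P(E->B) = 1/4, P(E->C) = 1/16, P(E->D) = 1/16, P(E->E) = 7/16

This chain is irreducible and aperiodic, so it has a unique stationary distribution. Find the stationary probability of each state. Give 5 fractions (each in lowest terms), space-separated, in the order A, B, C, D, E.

Answer: 1559/8719 2913/17438 3031/17438 3723/17438 4653/17438

Derivation:
The stationary distribution satisfies pi = pi * P, i.e.:
  pi_A = 1/8*pi_A + 3/16*pi_B + 1/8*pi_C + 1/4*pi_D + 3/16*pi_E
  pi_B = 3/16*pi_A + 1/8*pi_B + 3/16*pi_C + 1/16*pi_D + 1/4*pi_E
  pi_C = 3/16*pi_A + 1/8*pi_B + 7/16*pi_C + 1/8*pi_D + 1/16*pi_E
  pi_D = 7/16*pi_A + 1/2*pi_B + 1/8*pi_C + 1/16*pi_D + 1/16*pi_E
  pi_E = 1/16*pi_A + 1/16*pi_B + 1/8*pi_C + 1/2*pi_D + 7/16*pi_E
with normalization: pi_A + pi_B + pi_C + pi_D + pi_E = 1.

Using the first 4 balance equations plus normalization, the linear system A*pi = b is:
  [-7/8, 3/16, 1/8, 1/4, 3/16] . pi = 0
  [3/16, -7/8, 3/16, 1/16, 1/4] . pi = 0
  [3/16, 1/8, -9/16, 1/8, 1/16] . pi = 0
  [7/16, 1/2, 1/8, -15/16, 1/16] . pi = 0
  [1, 1, 1, 1, 1] . pi = 1

Solving yields:
  pi_A = 1559/8719
  pi_B = 2913/17438
  pi_C = 3031/17438
  pi_D = 3723/17438
  pi_E = 4653/17438

Verification (pi * P):
  1559/8719*1/8 + 2913/17438*3/16 + 3031/17438*1/8 + 3723/17438*1/4 + 4653/17438*3/16 = 1559/8719 = pi_A  (ok)
  1559/8719*3/16 + 2913/17438*1/8 + 3031/17438*3/16 + 3723/17438*1/16 + 4653/17438*1/4 = 2913/17438 = pi_B  (ok)
  1559/8719*3/16 + 2913/17438*1/8 + 3031/17438*7/16 + 3723/17438*1/8 + 4653/17438*1/16 = 3031/17438 = pi_C  (ok)
  1559/8719*7/16 + 2913/17438*1/2 + 3031/17438*1/8 + 3723/17438*1/16 + 4653/17438*1/16 = 3723/17438 = pi_D  (ok)
  1559/8719*1/16 + 2913/17438*1/16 + 3031/17438*1/8 + 3723/17438*1/2 + 4653/17438*7/16 = 4653/17438 = pi_E  (ok)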